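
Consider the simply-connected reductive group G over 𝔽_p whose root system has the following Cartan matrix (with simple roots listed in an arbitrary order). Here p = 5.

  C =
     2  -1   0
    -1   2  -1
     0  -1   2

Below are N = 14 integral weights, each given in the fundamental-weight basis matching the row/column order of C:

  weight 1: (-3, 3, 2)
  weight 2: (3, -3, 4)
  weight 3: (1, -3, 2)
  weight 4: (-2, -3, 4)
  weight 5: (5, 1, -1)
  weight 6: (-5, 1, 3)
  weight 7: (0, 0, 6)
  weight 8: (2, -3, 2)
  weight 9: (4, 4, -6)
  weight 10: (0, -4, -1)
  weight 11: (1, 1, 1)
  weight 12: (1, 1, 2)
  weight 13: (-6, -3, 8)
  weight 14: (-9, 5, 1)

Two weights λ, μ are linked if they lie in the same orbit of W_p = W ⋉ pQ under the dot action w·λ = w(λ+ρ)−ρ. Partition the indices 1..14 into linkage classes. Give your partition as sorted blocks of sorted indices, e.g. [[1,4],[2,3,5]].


A_3 Cartan matrix, 3 simple roots permuted; ρ=(1,1,1).

Ā_5 reps of the 14 weights (A_3, coords as presented):

  [1] (0, 2, 1);  [2] (0, 2, 1);  [3] (0, 2, 1);  [4] (2, 1, 2);  [5] (2, 1, 2);  [6] (1, 2, 1);  [7] (1, 2, 1);  [8] (1, 2, 1);  [9] (0, 0, 0);  [10] (0, 2, 1);  [11] (1, 2, 1);  [12] (0, 2, 1);  [13] (2, 1, 2);  [14] (2, 1, 2)

These 14 weights hit 4 W_5-dot-orbits; sizes (5, 4, 4, 1):

[[1, 2, 3, 10, 12], [4, 5, 13, 14], [6, 7, 8, 11], [9]]


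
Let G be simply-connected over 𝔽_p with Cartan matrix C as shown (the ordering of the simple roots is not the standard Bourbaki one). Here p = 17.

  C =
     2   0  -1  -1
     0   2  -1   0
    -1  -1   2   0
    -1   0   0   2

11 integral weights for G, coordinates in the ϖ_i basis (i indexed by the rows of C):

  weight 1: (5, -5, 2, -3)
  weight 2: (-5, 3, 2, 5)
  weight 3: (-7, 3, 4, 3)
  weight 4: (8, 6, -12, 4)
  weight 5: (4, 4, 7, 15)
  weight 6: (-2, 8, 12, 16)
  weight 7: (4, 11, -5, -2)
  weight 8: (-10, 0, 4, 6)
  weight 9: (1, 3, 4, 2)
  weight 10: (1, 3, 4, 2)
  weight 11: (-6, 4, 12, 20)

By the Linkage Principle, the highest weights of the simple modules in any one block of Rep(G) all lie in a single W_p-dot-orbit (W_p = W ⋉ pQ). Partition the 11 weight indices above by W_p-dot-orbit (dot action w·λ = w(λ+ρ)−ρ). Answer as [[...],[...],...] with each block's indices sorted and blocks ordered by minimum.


Root system A_4: the 4×4 matrix C matches after relabeling.

W_17-reps of the 11 weights in Ā_17 (same 4-coord order as C):

  [1] (3, 3, 1, 2)
  [2] (3, 3, 1, 2)
  [3] (3, 3, 1, 2)
  [4] (2, 4, 5, 3)
  [5] (0, 8, 4, 1)
  [6] (0, 8, 4, 1)
  [7] (0, 8, 4, 1)
  [8] (3, 3, 1, 2)
  [9] (2, 4, 5, 3)
  [10] (2, 4, 5, 3)
  [11] (0, 8, 4, 1)

Grouping the 11 weights by Ā_17-representative: 3 linkage classes.

[[1, 2, 3, 8], [4, 9, 10], [5, 6, 7, 11]]


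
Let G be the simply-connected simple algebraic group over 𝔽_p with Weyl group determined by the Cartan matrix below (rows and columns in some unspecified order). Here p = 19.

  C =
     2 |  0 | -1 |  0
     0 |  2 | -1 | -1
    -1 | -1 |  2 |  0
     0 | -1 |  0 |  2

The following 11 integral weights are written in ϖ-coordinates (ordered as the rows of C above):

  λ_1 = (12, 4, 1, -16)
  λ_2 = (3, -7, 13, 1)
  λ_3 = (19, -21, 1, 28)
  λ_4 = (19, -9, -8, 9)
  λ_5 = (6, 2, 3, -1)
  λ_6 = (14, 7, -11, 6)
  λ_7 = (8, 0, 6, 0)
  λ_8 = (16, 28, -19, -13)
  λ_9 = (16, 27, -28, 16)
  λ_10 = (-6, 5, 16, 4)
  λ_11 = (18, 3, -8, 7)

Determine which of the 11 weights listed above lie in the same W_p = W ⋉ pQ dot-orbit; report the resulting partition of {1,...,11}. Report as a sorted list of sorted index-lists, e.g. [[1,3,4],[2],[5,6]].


Root system A_4: the 4×4 matrix C matches after relabeling.

W_19-reps of the 11 weights in Ā_19 (same 4-coord order as C):

  λ_1+ρ ↦ (4, 2, 8, 4) · λ_2+ρ ↦ (4, 2, 8, 4) · λ_3+ρ ↦ (9, 1, 7, 1) · λ_4+ρ ↦ (4, 2, 8, 4) · λ_5+ρ ↦ (7, 3, 4, 0) · λ_6+ρ ↦ (4, 2, 8, 4) · λ_7+ρ ↦ (9, 1, 7, 1) · λ_8+ρ ↦ (9, 1, 7, 1) · λ_9+ρ ↦ (9, 1, 7, 1) · λ_10+ρ ↦ (4, 2, 8, 4) · λ_11+ρ ↦ (7, 3, 4, 0)

3 distinct reps among the 11 weights ⇒ 3 W_19-linkage classes:

[[1, 2, 4, 6, 10], [3, 7, 8, 9], [5, 11]]


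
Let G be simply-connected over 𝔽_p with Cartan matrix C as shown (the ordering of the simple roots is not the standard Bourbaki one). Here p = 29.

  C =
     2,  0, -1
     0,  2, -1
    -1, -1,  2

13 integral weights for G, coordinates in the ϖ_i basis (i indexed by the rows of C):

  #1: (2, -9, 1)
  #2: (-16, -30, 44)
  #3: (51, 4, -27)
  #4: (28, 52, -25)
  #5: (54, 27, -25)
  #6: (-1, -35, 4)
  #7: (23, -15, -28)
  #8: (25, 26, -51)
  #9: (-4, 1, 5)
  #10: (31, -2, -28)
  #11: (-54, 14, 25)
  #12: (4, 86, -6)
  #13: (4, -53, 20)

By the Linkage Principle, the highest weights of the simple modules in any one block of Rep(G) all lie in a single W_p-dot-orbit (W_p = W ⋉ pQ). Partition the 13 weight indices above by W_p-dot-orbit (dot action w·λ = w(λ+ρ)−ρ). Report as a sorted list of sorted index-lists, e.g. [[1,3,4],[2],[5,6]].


Type A_3, rank 3, |W|=24; reorder rows/cols to standard.

Alcove-folded reps (p=29, 13 weights, presented ϖ-order):

    λ_1 → (3, 2, 3)
    λ_2 → (1, 13, 0)
    λ_3 → (3, 2, 3)
    λ_4 → (24, 0, 0)
    λ_5 → (1, 24, 1)
    λ_6 → (24, 0, 0)
    λ_7 → (2, 12, 3)
    λ_8 → (3, 2, 3)
    λ_9 → (3, 2, 3)
    λ_10 → (1, 24, 1)
    λ_11 → (2, 12, 3)
    λ_12 → (24, 0, 0)
    λ_13 → (3, 2, 3)

These 13 weights hit 5 W_29-dot-orbits; sizes (5, 1, 3, 2, 2):

[[1, 3, 8, 9, 13], [2], [4, 6, 12], [5, 10], [7, 11]]


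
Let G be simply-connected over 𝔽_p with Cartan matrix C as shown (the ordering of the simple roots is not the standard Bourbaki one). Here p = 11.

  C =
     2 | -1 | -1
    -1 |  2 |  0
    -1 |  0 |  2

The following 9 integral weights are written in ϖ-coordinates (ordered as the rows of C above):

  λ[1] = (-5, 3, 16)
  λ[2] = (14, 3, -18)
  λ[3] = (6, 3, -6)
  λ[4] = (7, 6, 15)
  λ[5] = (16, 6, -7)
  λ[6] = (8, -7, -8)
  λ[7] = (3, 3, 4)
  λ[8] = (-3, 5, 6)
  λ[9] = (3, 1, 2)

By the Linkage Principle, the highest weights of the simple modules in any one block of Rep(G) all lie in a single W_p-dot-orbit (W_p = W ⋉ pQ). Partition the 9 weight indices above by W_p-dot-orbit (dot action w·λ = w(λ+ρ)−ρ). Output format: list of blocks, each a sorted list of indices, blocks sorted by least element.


Dynkin diagram of C (from the 4 off-diagonal −1 entries): A_3.

Each λ_j+ρ reduced to Ā_11; 3-tuples below use C's row order:

  1: (2, 4, 5) · 2: (4, 2, 3) · 3: (2, 4, 5) · 4: (4, 2, 3) · 5: (2, 4, 5) · 6: (4, 2, 3) · 7: (4, 2, 3) · 8: (2, 4, 5) · 9: (4, 2, 3)

The 9 indices split into 2 linkage classes (same alcove rep ⇔ same W_11-dot-orbit):

[[1, 3, 5, 8], [2, 4, 6, 7, 9]]


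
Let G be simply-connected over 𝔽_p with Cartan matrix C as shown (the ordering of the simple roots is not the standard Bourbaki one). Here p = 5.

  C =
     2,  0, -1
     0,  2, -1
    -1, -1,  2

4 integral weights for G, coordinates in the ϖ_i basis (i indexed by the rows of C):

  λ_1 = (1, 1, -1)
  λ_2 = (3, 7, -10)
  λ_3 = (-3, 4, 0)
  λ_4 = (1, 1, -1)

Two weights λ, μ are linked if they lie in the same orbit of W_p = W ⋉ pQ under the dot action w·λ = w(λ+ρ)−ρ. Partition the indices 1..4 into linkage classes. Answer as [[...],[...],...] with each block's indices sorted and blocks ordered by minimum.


A_3 Cartan matrix, 3 simple roots permuted; ρ=(1,1,1).

Each λ_j+ρ reduced to Ā_5; 3-tuples below use C's row order:

  λ_1+ρ ↦ (2, 2, 0) · λ_2+ρ ↦ (1, 3, 0) · λ_3+ρ ↦ (0, 3, 1) · λ_4+ρ ↦ (2, 2, 0)

These 4 weights hit 3 W_5-dot-orbits; sizes (2, 1, 1):

[[1, 4], [2], [3]]


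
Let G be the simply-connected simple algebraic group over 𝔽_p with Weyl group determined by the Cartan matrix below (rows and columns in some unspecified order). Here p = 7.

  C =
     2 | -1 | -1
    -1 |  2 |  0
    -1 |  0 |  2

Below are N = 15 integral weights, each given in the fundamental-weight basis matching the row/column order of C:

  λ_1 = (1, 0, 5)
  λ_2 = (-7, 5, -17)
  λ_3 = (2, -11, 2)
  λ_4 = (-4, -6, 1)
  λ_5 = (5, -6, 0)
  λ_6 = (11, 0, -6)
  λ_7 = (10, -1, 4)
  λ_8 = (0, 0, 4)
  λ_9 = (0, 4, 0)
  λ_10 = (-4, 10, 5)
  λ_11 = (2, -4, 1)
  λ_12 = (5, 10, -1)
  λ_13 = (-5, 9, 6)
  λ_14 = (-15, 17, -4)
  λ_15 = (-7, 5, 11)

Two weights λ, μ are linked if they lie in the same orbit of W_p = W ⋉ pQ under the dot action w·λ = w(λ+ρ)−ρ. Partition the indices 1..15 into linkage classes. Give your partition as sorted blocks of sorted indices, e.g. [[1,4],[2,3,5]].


Cartan matrix: type A_3 (|W|=24); un-permuting the 3 rows.

Ā_7 reps of the 15 weights (A_3, coords as presented):

    1: (1, 1, 4)
    2: (1, 5, 1)
    3: (3, 0, 1)
    4: (1, 1, 4)
    5: (1, 5, 1)
    6: (1, 5, 1)
    7: (0, 3, 2)
    8: (1, 1, 5)
    9: (1, 5, 1)
    10: (1, 0, 3)
    11: (0, 3, 2)
    12: (1, 0, 3)
    13: (1, 0, 3)
    14: (3, 0, 1)
    15: (1, 5, 1)

6 distinct reps among the 15 weights ⇒ 6 W_7-linkage classes:

[[1, 4], [2, 5, 6, 9, 15], [3, 14], [7, 11], [8], [10, 12, 13]]


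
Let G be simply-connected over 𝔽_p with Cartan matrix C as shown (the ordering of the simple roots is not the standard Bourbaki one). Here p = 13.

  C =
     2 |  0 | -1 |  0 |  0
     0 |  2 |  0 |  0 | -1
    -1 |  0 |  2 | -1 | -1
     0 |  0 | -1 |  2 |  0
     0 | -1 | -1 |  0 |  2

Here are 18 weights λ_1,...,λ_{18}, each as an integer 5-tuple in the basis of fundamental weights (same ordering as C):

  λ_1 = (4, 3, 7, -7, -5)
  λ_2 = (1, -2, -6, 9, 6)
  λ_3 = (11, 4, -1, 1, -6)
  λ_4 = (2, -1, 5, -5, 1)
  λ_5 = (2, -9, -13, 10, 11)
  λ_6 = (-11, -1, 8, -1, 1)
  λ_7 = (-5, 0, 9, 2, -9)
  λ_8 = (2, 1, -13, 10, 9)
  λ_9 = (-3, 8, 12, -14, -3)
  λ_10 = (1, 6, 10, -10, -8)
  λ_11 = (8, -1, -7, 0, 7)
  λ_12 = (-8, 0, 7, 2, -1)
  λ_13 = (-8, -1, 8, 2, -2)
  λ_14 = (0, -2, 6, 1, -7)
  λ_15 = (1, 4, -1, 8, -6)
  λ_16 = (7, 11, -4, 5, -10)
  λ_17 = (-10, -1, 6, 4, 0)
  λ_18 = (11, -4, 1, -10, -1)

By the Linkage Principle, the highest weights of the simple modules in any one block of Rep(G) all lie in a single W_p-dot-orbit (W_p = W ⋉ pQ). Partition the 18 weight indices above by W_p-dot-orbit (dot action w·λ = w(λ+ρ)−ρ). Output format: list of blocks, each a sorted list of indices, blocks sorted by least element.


Dynkin diagram of C (from the 8 off-diagonal −1 entries): D_5.

Folding the 18 weights λ_j+ρ into Ā_13 (reps in the given 5-coord order):

  λ_1 → (3, 0, 2, 4, 0);  λ_2 → (3, 0, 1, 5, 1);  λ_3 → (7, 1, 1, 3, 0);  λ_4 → (3, 0, 2, 4, 0);  λ_5 → (3, 0, 1, 5, 1);  λ_6 → (9, 0, 0, 1, 1);  λ_7 → (2, 6, 1, 1, 1);  λ_8 → (9, 0, 0, 1, 1);  λ_9 → (3, 0, 2, 4, 0);  λ_10 → (3, 0, 2, 4, 0);  λ_11 → (3, 0, 1, 5, 1);  λ_12 → (7, 1, 1, 3, 0);  λ_13 → (7, 1, 1, 3, 0);  λ_14 → (1, 6, 0, 2, 1);  λ_15 → (3, 0, 2, 4, 0);  λ_16 → (3, 0, 1, 5, 1);  λ_17 → (7, 1, 1, 3, 0);  λ_18 → (2, 6, 1, 1, 1)

6 distinct reps among the 18 weights ⇒ 6 W_13-linkage classes:

[[1, 4, 9, 10, 15], [2, 5, 11, 16], [3, 12, 13, 17], [6, 8], [7, 18], [14]]


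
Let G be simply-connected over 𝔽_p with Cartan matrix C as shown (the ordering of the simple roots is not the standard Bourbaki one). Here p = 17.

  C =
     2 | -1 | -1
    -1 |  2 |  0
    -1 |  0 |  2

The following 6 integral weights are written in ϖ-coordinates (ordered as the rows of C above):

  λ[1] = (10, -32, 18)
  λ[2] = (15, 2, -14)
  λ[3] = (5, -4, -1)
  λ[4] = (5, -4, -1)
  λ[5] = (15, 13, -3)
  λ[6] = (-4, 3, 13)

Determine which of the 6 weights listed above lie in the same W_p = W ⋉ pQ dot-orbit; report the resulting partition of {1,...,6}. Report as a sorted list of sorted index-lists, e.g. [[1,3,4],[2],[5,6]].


A_3 Cartan matrix, 3 simple roots permuted; ρ=(1,1,1).

W_17-reps of the 6 weights in Ā_17 (same 3-coord order as C):

  1: (3, 1, 11) · 2: (3, 1, 11) · 3: (3, 3, 0) · 4: (3, 3, 0) · 5: (3, 1, 11) · 6: (3, 1, 11)

Grouping the 6 weights by Ā_17-representative: 2 linkage classes.

[[1, 2, 5, 6], [3, 4]]


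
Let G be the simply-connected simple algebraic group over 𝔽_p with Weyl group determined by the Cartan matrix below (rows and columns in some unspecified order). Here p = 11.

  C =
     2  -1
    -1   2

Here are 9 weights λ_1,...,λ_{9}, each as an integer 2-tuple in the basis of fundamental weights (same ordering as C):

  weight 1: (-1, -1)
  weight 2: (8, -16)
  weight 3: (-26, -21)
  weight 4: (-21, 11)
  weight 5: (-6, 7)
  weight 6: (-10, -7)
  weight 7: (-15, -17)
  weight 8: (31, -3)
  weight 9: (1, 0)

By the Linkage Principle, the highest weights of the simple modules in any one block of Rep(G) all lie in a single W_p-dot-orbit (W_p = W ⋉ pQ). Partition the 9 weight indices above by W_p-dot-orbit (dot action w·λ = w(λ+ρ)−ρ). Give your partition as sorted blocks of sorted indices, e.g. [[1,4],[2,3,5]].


A_2 Cartan matrix, 2 simple roots permuted; ρ=(1,1).

Each λ_j+ρ reduced to Ā_11; 2-tuples below use C's row order:

  1: (0, 0);  2: (2, 5);  3: (2, 1);  4: (2, 1);  5: (5, 3);  6: (2, 5);  7: (5, 3);  8: (2, 1);  9: (2, 1)

These 9 weights hit 4 W_11-dot-orbits; sizes (1, 2, 4, 2):

[[1], [2, 6], [3, 4, 8, 9], [5, 7]]


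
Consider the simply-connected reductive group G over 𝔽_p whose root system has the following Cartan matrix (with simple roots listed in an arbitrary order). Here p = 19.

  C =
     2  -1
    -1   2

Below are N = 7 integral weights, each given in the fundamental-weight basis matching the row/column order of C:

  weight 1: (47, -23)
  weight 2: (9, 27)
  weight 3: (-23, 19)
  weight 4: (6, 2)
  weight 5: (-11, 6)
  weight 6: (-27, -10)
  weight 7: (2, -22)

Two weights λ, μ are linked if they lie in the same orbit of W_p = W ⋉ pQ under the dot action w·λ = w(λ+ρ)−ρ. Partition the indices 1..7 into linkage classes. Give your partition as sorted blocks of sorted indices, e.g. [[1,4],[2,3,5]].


A_2 Cartan matrix, 2 simple roots permuted; ρ=(1,1).

Folding the 7 weights λ_j+ρ into Ā_19 (reps in the given 2-coord order):

  λ_1+ρ ↦ (7, 3) · λ_2+ρ ↦ (9, 0) · λ_3+ρ ↦ (16, 1) · λ_4+ρ ↦ (7, 3) · λ_5+ρ ↦ (7, 3) · λ_6+ρ ↦ (7, 3) · λ_7+ρ ↦ (16, 1)

Linkage partition of the 7 weights (3 classes, p=19):

[[1, 4, 5, 6], [2], [3, 7]]


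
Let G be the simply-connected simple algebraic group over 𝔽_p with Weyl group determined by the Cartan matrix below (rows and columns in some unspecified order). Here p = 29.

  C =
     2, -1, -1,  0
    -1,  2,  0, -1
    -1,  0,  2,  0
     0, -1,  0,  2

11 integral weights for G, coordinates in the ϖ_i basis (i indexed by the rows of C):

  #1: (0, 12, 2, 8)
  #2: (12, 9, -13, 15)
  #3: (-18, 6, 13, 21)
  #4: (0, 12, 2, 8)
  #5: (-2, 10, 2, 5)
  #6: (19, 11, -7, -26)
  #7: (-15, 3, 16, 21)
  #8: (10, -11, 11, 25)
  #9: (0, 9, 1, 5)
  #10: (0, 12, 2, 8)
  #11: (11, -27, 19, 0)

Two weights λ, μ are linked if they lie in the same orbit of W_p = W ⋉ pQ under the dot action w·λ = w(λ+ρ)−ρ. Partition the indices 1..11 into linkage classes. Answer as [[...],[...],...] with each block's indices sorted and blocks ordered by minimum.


C ↔ A_4 under row/col permutation; |W(A_4)| = 120.

W_29-reps of the 11 weights in Ā_29 (same 4-coord order as C):

    1: (1, 13, 3, 9)
    2: (1, 10, 2, 6)
    3: (4, 10, 3, 12)
    4: (1, 13, 3, 9)
    5: (1, 10, 2, 6)
    6: (1, 13, 3, 9)
    7: (4, 10, 3, 12)
    8: (1, 10, 2, 6)
    9: (1, 10, 2, 6)
    10: (1, 13, 3, 9)
    11: (1, 13, 3, 9)

Linkage partition of the 11 weights (3 classes, p=29):

[[1, 4, 6, 10, 11], [2, 5, 8, 9], [3, 7]]


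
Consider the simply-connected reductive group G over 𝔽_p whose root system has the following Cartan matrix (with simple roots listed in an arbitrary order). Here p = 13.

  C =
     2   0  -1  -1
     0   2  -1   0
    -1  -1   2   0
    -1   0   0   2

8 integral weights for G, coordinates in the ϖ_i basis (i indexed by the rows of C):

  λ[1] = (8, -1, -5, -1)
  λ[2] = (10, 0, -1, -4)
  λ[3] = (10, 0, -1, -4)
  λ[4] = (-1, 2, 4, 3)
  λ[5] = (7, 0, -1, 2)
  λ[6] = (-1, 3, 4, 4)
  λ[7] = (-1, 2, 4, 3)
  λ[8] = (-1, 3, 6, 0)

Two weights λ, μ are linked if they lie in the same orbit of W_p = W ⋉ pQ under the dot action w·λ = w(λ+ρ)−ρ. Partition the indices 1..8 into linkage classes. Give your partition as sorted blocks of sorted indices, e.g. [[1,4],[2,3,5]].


Cartan matrix: type A_4 (|W|=120); un-permuting the 4 rows.

Ā_13 reps of the 8 weights (A_4, coords as presented):

  [1] (5, 4, 0, 0) · [2] (8, 1, 0, 3) · [3] (8, 1, 0, 3) · [4] (0, 3, 5, 4) · [5] (8, 1, 0, 3) · [6] (0, 3, 5, 4) · [7] (0, 3, 5, 4) · [8] (0, 4, 7, 1)

Partition of {1..8} into 4 W_13-dot-orbits:

[[1], [2, 3, 5], [4, 6, 7], [8]]


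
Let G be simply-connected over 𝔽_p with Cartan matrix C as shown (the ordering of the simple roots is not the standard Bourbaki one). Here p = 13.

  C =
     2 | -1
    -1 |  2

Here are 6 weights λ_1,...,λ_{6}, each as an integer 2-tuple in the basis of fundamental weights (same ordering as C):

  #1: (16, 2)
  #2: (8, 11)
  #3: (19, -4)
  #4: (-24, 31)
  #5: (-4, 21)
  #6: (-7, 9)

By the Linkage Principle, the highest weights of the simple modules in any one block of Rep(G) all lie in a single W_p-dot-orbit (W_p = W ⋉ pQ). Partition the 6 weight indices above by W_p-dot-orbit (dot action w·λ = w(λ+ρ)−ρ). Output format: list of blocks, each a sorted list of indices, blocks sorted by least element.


Type A_2, rank 2, |W|=6; reorder rows/cols to standard.

Ā_13 reps of the 6 weights (A_2, coords as presented):

  λ_1+ρ ↦ (6, 4);  λ_2+ρ ↦ (1, 4);  λ_3+ρ ↦ (6, 4);  λ_4+ρ ↦ (6, 4);  λ_5+ρ ↦ (6, 4);  λ_6+ρ ↦ (6, 4)

Partition of {1..6} into 2 W_13-dot-orbits:

[[1, 3, 4, 5, 6], [2]]


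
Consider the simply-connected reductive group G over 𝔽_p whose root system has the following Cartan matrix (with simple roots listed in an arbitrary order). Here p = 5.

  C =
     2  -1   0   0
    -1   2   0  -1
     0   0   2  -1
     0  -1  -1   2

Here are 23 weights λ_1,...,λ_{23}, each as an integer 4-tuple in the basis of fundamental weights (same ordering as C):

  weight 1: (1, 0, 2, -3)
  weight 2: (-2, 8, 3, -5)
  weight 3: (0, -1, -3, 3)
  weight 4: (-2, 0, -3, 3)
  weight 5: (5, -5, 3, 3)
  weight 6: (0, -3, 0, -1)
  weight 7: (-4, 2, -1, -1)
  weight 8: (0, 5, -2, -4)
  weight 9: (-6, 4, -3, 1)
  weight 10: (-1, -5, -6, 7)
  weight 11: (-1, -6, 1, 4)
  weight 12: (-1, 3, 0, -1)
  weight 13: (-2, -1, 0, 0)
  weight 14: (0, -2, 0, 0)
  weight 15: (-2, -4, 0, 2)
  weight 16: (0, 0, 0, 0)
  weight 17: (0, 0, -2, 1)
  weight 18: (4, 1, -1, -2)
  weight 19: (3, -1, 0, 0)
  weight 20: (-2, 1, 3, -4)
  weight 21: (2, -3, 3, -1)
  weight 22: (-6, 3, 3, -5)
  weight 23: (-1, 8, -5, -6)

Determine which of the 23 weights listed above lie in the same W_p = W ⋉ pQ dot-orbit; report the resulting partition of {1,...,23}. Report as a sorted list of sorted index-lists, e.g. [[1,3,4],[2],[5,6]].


A_4 Cartan matrix, 4 simple roots permuted; ρ=(1,1,1,1).

Alcove-folded reps (p=5, 23 weights, presented ϖ-order):

  1: (1, 1, 1, 1)
  2: (0, 1, 1, 0)
  3: (1, 0, 2, 2)
  4: (1, 0, 2, 2)
  5: (3, 0, 0, 1)
  6: (0, 1, 1, 0)
  7: (3, 0, 0, 0)
  8: (1, 1, 1, 1)
  9: (3, 0, 0, 0)
  10: (0, 1, 1, 0)
  11: (3, 0, 0, 0)
  12: (0, 4, 1, 0)
  13: (0, 1, 1, 0)
  14: (0, 1, 1, 0)
  15: (3, 0, 0, 1)
  16: (1, 1, 1, 1)
  17: (1, 1, 1, 1)
  18: (3, 0, 0, 1)
  19: (3, 0, 0, 1)
  20: (1, 1, 1, 1)
  21: (1, 0, 2, 2)
  22: (0, 4, 1, 0)
  23: (0, 4, 1, 0)

The 23 indices split into 6 linkage classes (same alcove rep ⇔ same W_5-dot-orbit):

[[1, 8, 16, 17, 20], [2, 6, 10, 13, 14], [3, 4, 21], [5, 15, 18, 19], [7, 9, 11], [12, 22, 23]]


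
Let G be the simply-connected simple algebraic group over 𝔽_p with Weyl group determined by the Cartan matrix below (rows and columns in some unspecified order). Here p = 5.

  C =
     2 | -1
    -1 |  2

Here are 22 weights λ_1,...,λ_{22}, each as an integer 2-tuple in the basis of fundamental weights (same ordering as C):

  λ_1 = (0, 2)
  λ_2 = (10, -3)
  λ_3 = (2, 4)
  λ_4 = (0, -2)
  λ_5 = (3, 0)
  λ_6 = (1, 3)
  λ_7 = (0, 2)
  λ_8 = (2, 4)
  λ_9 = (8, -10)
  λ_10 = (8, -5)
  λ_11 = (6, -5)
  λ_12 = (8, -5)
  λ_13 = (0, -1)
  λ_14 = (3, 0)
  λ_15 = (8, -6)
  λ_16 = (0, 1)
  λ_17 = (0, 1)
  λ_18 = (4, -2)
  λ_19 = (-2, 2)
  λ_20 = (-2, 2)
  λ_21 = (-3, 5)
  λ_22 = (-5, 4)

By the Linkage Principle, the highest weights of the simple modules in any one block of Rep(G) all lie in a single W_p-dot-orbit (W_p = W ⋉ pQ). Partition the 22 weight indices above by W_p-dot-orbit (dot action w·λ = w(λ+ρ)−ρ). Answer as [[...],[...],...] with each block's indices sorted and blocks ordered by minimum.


A_2 Cartan matrix, 2 simple roots permuted; ρ=(1,1).

Folding the 22 weights λ_j+ρ into Ā_5 (reps in the given 2-coord order):

  1: (1, 3);  2: (1, 3);  3: (0, 2);  4: (0, 1);  5: (4, 1);  6: (1, 3);  7: (1, 3);  8: (0, 2);  9: (4, 1);  10: (1, 0);  11: (1, 2);  12: (1, 0);  13: (1, 0);  14: (4, 1);  15: (0, 1);  16: (1, 2);  17: (1, 2);  18: (4, 1);  19: (1, 2);  20: (1, 2);  21: (1, 3);  22: (4, 1)

Grouping the 22 weights by Ā_5-representative: 6 linkage classes.

[[1, 2, 6, 7, 21], [3, 8], [4, 15], [5, 9, 14, 18, 22], [10, 12, 13], [11, 16, 17, 19, 20]]


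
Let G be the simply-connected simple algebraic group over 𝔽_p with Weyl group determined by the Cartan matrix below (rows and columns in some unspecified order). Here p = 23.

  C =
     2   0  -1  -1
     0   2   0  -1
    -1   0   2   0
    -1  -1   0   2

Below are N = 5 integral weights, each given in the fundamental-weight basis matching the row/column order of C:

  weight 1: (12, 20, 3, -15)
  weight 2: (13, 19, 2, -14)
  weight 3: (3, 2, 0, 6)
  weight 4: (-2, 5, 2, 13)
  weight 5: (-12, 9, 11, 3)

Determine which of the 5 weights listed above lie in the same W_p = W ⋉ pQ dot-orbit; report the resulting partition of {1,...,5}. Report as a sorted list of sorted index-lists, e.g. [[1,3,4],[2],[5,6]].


Type A_4, rank 4, |W|=120; reorder rows/cols to standard.

Alcove-folded reps (p=23, 5 weights, presented ϖ-order):

    λ_1+ρ ↦ (1, 6, 2, 13)
    λ_2+ρ ↦ (1, 6, 2, 13)
    λ_3+ρ ↦ (4, 3, 1, 7)
    λ_4+ρ ↦ (1, 6, 2, 13)
    λ_5+ρ ↦ (4, 3, 1, 7)

Partition of {1..5} into 2 W_23-dot-orbits:

[[1, 2, 4], [3, 5]]


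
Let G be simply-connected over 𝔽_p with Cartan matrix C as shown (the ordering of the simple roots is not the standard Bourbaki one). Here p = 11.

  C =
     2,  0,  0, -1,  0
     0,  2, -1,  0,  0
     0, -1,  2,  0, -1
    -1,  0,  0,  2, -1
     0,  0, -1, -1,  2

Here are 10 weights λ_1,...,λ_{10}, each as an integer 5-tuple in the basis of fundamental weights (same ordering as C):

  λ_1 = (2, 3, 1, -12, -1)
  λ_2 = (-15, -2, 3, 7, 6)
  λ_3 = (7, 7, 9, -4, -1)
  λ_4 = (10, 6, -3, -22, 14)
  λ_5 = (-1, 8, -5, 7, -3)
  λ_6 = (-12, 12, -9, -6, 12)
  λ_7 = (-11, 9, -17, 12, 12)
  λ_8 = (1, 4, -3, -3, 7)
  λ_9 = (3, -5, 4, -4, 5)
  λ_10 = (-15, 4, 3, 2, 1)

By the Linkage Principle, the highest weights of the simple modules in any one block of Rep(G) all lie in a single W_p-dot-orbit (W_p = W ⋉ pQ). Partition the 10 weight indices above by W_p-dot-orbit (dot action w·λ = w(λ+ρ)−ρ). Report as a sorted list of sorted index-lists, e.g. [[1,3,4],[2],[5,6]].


Type A_5, rank 5, |W|=720; reorder rows/cols to standard.

W_11-reps of the 10 weights in Ā_11 (same 5-coord order as C):

  λ_1+ρ ↦ (0, 3, 2, 2, 4)
  λ_2+ρ ↦ (0, 3, 1, 3, 3)
  λ_3+ρ ↦ (0, 3, 1, 3, 3)
  λ_4+ρ ↦ (0, 5, 2, 1, 2)
  λ_5+ρ ↦ (0, 3, 2, 2, 4)
  λ_6+ρ ↦ (0, 3, 2, 2, 4)
  λ_7+ρ ↦ (0, 5, 2, 1, 2)
  λ_8+ρ ↦ (0, 3, 2, 2, 4)
  λ_9+ρ ↦ (0, 3, 1, 3, 3)
  λ_10+ρ ↦ (0, 3, 2, 2, 4)

These 10 weights hit 3 W_11-dot-orbits; sizes (5, 3, 2):

[[1, 5, 6, 8, 10], [2, 3, 9], [4, 7]]


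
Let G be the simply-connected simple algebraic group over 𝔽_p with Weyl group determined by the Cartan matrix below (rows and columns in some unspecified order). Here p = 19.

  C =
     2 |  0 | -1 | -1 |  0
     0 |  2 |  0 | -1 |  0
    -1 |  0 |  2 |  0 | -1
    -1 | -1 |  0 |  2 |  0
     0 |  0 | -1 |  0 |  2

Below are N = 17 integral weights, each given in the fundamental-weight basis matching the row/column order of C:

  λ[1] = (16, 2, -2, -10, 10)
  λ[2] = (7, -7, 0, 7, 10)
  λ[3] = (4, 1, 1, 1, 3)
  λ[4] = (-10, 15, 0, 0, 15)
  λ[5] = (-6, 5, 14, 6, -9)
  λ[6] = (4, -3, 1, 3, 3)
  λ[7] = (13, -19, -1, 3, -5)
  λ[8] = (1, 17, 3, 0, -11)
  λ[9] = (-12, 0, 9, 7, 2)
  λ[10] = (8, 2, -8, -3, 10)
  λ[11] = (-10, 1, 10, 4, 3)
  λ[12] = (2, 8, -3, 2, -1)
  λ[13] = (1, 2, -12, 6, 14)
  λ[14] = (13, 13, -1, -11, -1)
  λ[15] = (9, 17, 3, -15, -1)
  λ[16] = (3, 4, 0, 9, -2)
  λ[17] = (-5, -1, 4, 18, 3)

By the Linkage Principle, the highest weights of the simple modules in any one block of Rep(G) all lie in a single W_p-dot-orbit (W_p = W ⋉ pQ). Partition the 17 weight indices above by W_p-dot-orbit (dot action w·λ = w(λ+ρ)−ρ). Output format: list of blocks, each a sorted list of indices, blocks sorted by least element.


Cartan matrix: type A_5 (|W|=720); un-permuting the 5 rows.

Each λ_j+ρ reduced to Ā_19; 5-tuples below use C's row order:

  [1] (7, 2, 1, 1, 2) · [2] (7, 2, 1, 1, 2) · [3] (5, 2, 2, 2, 4) · [4] (7, 2, 1, 1, 2) · [5] (5, 2, 2, 2, 4) · [6] (5, 2, 2, 2, 4) · [7] (4, 4, 0, 10, 0) · [8] (1, 9, 0, 3, 2) · [9] (7, 2, 1, 1, 2) · [10] (0, 1, 7, 2, 4) · [11] (5, 2, 2, 2, 4) · [12] (1, 9, 0, 3, 2) · [13] (7, 1, 2, 2, 4) · [14] (4, 4, 0, 10, 0) · [15] (4, 4, 0, 10, 0) · [16] (4, 4, 0, 10, 0) · [17] (4, 4, 0, 10, 0)

These 17 weights hit 6 W_19-dot-orbits; sizes (4, 4, 5, 2, 1, 1):

[[1, 2, 4, 9], [3, 5, 6, 11], [7, 14, 15, 16, 17], [8, 12], [10], [13]]


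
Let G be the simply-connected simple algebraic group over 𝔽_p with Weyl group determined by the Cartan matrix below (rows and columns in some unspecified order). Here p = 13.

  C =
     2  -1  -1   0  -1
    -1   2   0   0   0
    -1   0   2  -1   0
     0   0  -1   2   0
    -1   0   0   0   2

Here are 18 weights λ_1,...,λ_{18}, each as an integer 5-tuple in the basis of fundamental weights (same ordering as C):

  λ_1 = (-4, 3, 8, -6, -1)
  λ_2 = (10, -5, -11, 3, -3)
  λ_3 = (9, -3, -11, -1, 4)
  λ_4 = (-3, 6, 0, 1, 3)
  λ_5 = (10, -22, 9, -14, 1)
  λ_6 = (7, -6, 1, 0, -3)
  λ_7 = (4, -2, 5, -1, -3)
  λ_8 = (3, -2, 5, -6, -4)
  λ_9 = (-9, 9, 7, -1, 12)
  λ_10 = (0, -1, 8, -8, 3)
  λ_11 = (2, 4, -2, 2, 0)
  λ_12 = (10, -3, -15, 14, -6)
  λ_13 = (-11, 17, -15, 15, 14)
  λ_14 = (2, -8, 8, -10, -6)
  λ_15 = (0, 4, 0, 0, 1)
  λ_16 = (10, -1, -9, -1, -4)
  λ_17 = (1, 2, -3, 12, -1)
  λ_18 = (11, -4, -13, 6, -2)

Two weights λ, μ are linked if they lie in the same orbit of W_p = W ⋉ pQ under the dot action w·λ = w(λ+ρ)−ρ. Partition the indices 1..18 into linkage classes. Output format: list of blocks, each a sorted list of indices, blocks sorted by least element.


D_5 Cartan matrix, 5 simple roots permuted; ρ=(1,1,1,1,1).

Ā_13 reps of the 18 weights (D_5, coords as presented):

  λ_1 → (0, 1, 1, 5, 3) · λ_2 → (0, 1, 1, 5, 3) · λ_3 → (0, 0, 0, 8, 3) · λ_4 → (1, 5, 1, 1, 2) · λ_5 → (0, 0, 0, 8, 3) · λ_6 → (1, 5, 1, 1, 2) · λ_7 → (2, 1, 0, 0, 2) · λ_8 → (0, 1, 1, 5, 3) · λ_9 → (0, 0, 0, 8, 3) · λ_10 → (0, 1, 1, 5, 3) · λ_11 → (2, 5, 0, 2, 1) · λ_12 → (1, 5, 1, 1, 2) · λ_13 → (1, 5, 1, 1, 2) · λ_14 → (0, 4, 3, 0, 2) · λ_15 → (1, 5, 1, 1, 2) · λ_16 → (0, 0, 0, 8, 3) · λ_17 → (0, 0, 0, 8, 3) · λ_18 → (0, 1, 1, 5, 3)

Grouping the 18 weights by Ā_13-representative: 6 linkage classes.

[[1, 2, 8, 10, 18], [3, 5, 9, 16, 17], [4, 6, 12, 13, 15], [7], [11], [14]]


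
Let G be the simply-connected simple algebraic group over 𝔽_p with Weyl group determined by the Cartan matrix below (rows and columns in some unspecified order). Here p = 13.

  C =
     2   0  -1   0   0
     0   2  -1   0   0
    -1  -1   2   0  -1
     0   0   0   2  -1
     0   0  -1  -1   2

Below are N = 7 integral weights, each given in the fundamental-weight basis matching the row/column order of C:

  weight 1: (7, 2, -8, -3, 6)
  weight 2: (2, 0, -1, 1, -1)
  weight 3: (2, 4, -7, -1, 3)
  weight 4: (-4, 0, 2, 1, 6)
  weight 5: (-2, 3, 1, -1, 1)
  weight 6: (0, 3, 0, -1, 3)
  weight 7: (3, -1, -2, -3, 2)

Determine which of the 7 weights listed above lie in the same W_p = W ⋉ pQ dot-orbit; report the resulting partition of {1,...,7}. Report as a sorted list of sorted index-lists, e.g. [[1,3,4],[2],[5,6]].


Root system D_5: the 5×5 matrix C matches after relabeling.

Each λ_j+ρ reduced to Ā_13; 5-tuples below use C's row order:

    λ_1 → (1, 4, 1, 0, 2)
    λ_2 → (3, 1, 0, 2, 0)
    λ_3 → (3, 1, 0, 2, 0)
    λ_4 → (3, 1, 0, 2, 0)
    λ_5 → (1, 4, 1, 0, 2)
    λ_6 → (1, 4, 1, 0, 2)
    λ_7 → (3, 1, 0, 2, 0)

Linkage partition of the 7 weights (2 classes, p=13):

[[1, 5, 6], [2, 3, 4, 7]]


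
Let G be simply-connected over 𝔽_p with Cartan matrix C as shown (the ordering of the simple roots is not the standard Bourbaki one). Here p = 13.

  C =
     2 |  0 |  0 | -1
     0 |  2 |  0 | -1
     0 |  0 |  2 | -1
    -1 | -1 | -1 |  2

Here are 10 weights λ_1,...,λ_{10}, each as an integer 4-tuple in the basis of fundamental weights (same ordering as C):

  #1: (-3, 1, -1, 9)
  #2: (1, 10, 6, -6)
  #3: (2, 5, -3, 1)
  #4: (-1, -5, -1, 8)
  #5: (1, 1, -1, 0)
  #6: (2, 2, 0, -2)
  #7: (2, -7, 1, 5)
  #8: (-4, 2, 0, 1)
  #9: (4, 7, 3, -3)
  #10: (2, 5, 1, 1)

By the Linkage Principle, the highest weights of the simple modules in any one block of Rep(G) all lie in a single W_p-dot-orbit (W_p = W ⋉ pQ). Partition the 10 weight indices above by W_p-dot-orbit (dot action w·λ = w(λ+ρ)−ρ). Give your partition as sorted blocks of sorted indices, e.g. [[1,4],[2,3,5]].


Root system D_4: the 4×4 matrix C matches after relabeling.

Ā_13 reps of the 10 weights (D_4, coords as presented):

    λ_1 → (2, 2, 0, 1)
    λ_2 → (3, 6, 2, 0)
    λ_3 → (3, 6, 2, 0)
    λ_4 → (0, 4, 0, 4)
    λ_5 → (2, 2, 0, 1)
    λ_6 → (2, 2, 0, 1)
    λ_7 → (3, 6, 2, 0)
    λ_8 → (2, 2, 0, 1)
    λ_9 → (3, 6, 2, 0)
    λ_10 → (3, 6, 2, 0)

Linkage partition of the 10 weights (3 classes, p=13):

[[1, 5, 6, 8], [2, 3, 7, 9, 10], [4]]


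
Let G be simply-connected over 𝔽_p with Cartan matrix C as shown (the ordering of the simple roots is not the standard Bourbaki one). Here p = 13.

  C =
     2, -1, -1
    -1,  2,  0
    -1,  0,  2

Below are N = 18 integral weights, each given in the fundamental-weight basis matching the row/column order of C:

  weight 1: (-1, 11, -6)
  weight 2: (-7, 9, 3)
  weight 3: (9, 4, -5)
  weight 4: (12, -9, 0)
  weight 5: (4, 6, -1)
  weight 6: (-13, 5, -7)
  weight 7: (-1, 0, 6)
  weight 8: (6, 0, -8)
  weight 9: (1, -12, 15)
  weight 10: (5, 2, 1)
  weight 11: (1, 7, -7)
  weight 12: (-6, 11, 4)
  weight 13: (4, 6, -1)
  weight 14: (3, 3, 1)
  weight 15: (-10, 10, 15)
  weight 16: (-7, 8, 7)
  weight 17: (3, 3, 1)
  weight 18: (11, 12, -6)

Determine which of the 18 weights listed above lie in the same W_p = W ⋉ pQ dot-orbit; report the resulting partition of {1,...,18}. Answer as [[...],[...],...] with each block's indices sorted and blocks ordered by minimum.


Dynkin diagram of C (from the 4 off-diagonal −1 entries): A_3.

Folding the 18 weights λ_j+ρ into Ā_13 (reps in the given 3-coord order):

    λ_1+ρ ↦ (5, 7, 0)
    λ_2+ρ ↦ (4, 4, 2)
    λ_3+ρ ↦ (6, 3, 2)
    λ_4+ρ ↦ (5, 7, 0)
    λ_5+ρ ↦ (5, 7, 0)
    λ_6+ρ ↦ (6, 1, 1)
    λ_7+ρ ↦ (0, 1, 7)
    λ_8+ρ ↦ (0, 1, 7)
    λ_9+ρ ↦ (6, 3, 2)
    λ_10+ρ ↦ (6, 3, 2)
    λ_11+ρ ↦ (4, 4, 2)
    λ_12+ρ ↦ (5, 7, 0)
    λ_13+ρ ↦ (5, 7, 0)
    λ_14+ρ ↦ (4, 4, 2)
    λ_15+ρ ↦ (6, 3, 2)
    λ_16+ρ ↦ (6, 3, 2)
    λ_17+ρ ↦ (4, 4, 2)
    λ_18+ρ ↦ (0, 1, 7)

5 distinct reps among the 18 weights ⇒ 5 W_13-linkage classes:

[[1, 4, 5, 12, 13], [2, 11, 14, 17], [3, 9, 10, 15, 16], [6], [7, 8, 18]]


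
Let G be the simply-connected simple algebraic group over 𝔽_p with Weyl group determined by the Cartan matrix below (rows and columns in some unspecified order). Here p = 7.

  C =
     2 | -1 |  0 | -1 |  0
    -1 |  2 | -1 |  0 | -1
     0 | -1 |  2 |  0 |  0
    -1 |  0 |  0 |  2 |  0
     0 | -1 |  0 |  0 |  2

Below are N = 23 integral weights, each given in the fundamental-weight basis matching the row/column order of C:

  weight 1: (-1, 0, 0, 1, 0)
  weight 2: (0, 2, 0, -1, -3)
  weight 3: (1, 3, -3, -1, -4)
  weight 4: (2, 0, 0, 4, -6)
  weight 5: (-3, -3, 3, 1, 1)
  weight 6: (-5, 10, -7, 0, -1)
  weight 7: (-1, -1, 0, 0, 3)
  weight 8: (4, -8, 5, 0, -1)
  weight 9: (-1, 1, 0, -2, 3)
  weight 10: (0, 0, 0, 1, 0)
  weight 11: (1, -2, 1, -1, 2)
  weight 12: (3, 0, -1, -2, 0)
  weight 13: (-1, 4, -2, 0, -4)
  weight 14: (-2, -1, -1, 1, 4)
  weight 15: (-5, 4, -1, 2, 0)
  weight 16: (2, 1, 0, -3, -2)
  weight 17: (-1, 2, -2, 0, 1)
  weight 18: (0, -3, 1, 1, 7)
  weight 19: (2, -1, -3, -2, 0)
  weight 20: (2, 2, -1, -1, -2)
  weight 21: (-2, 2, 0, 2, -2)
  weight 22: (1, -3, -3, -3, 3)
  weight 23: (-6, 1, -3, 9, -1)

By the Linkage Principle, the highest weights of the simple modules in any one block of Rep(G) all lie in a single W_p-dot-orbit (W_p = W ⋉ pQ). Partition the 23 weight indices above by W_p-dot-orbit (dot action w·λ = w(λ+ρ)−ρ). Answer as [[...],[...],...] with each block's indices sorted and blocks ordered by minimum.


Cartan matrix: type D_5 (|W|=1920); un-permuting the 5 rows.

Alcove-folded reps (p=7, 23 weights, presented ϖ-order):

  [1] (0, 1, 1, 2, 1);  [2] (1, 1, 1, 0, 2);  [3] (1, 1, 1, 0, 2);  [4] (0, 1, 1, 2, 1);  [5] (0, 0, 0, 2, 2);  [6] (0, 1, 1, 1, 3);  [7] (0, 0, 1, 1, 4);  [8] (0, 1, 1, 1, 3);  [9] (0, 0, 1, 1, 4);  [10] (0, 1, 1, 2, 1);  [11] (1, 1, 1, 0, 2);  [12] (0, 1, 0, 1, 1);  [13] (0, 1, 1, 1, 3);  [14] (0, 0, 1, 1, 4);  [15] (0, 1, 0, 1, 1);  [16] (0, 1, 1, 2, 1);  [17] (1, 1, 1, 0, 2);  [18] (0, 1, 1, 1, 3);  [19] (0, 1, 0, 1, 1);  [20] (0, 1, 0, 1, 1);  [21] (0, 1, 1, 2, 1);  [22] (0, 0, 0, 2, 2);  [23] (0, 0, 0, 2, 2)

6 distinct reps among the 23 weights ⇒ 6 W_7-linkage classes:

[[1, 4, 10, 16, 21], [2, 3, 11, 17], [5, 22, 23], [6, 8, 13, 18], [7, 9, 14], [12, 15, 19, 20]]


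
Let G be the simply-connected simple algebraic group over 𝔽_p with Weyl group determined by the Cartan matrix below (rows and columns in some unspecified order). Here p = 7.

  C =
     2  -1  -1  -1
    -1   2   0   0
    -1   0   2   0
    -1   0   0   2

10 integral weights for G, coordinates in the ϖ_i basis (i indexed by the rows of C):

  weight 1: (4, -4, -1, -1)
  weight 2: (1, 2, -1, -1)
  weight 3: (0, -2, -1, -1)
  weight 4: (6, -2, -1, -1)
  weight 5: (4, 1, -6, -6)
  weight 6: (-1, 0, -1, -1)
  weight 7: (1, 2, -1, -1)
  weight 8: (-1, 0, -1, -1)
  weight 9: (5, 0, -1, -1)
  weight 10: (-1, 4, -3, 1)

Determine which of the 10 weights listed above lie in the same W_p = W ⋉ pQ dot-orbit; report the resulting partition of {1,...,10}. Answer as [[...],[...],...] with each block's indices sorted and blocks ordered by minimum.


Cartan matrix: type D_4 (|W|=192); un-permuting the 4 rows.

Each λ_j+ρ reduced to Ā_7; 4-tuples below use C's row order:

  [1] (2, 3, 0, 0)
  [2] (2, 3, 0, 0)
  [3] (0, 1, 0, 0)
  [4] (0, 1, 0, 0)
  [5] (2, 3, 0, 0)
  [6] (0, 1, 0, 0)
  [7] (2, 3, 0, 0)
  [8] (0, 1, 0, 0)
  [9] (0, 1, 0, 0)
  [10] (2, 3, 0, 0)

Partition of {1..10} into 2 W_7-dot-orbits:

[[1, 2, 5, 7, 10], [3, 4, 6, 8, 9]]


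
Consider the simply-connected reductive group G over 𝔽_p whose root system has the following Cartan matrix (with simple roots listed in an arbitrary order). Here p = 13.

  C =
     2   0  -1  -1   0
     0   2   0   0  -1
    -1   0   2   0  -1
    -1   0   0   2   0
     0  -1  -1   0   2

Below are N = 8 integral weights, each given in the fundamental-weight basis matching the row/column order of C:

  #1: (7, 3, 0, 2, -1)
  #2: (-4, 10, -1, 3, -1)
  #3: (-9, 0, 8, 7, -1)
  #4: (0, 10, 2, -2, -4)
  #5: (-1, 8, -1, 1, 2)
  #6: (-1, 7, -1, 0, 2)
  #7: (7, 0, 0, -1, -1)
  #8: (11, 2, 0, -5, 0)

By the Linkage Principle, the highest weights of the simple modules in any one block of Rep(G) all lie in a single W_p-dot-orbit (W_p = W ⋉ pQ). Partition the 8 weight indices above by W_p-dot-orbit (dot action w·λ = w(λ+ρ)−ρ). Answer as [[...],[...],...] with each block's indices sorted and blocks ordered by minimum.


A_5 Cartan matrix, 5 simple roots permuted; ρ=(1,1,1,1,1).

Each λ_j+ρ reduced to Ā_13; 5-tuples below use C's row order:

  λ_1+ρ ↦ (8, 1, 1, 0, 0)
  λ_2+ρ ↦ (0, 8, 0, 1, 3)
  λ_3+ρ ↦ (8, 1, 1, 0, 0)
  λ_4+ρ ↦ (0, 8, 0, 1, 3)
  λ_5+ρ ↦ (0, 8, 0, 1, 3)
  λ_6+ρ ↦ (0, 8, 0, 1, 3)
  λ_7+ρ ↦ (8, 1, 1, 0, 0)
  λ_8+ρ ↦ (8, 1, 1, 0, 0)

Partition of {1..8} into 2 W_13-dot-orbits:

[[1, 3, 7, 8], [2, 4, 5, 6]]


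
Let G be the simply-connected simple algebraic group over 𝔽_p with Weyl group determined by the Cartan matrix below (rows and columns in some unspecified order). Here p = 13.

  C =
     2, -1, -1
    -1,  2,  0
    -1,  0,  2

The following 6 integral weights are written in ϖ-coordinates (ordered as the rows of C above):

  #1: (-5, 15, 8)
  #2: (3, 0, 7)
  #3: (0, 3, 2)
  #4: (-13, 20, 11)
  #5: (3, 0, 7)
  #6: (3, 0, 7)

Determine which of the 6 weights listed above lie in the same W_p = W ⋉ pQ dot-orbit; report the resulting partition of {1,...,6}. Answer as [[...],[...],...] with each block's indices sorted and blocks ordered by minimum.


Type A_3, rank 3, |W|=24; reorder rows/cols to standard.

Alcove-folded reps (p=13, 6 weights, presented ϖ-order):

  1: (1, 4, 3) · 2: (4, 1, 8) · 3: (1, 4, 3) · 4: (4, 1, 8) · 5: (4, 1, 8) · 6: (4, 1, 8)

The 6 indices split into 2 linkage classes (same alcove rep ⇔ same W_13-dot-orbit):

[[1, 3], [2, 4, 5, 6]]


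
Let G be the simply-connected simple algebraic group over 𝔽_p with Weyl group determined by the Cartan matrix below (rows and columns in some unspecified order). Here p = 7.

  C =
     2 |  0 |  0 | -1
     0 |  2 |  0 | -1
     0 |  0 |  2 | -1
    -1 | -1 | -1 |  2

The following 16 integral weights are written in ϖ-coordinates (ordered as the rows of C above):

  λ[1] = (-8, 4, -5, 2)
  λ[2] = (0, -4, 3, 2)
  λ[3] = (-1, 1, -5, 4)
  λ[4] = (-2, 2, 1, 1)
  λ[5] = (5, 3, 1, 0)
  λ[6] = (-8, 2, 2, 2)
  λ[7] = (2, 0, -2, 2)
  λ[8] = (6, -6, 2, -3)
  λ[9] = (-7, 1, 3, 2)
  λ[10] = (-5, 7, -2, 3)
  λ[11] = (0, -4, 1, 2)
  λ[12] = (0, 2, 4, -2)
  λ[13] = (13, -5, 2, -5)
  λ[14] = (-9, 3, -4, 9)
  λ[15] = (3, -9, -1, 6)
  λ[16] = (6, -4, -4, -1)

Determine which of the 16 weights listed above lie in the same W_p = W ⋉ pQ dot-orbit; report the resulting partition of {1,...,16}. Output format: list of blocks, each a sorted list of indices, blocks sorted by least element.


Type D_4, rank 4, |W|=192; reorder rows/cols to standard.

Alcove-folded reps (p=7, 16 weights, presented ϖ-order):

  λ_1 → (0, 2, 3, 1)
  λ_2 → (0, 2, 3, 1)
  λ_3 → (0, 2, 4, 0)
  λ_4 → (1, 3, 2, 0)
  λ_5 → (0, 2, 4, 0)
  λ_6 → (3, 1, 1, 0)
  λ_7 → (3, 1, 1, 0)
  λ_8 → (0, 2, 4, 0)
  λ_9 → (3, 1, 1, 0)
  λ_10 → (0, 2, 3, 1)
  λ_11 → (1, 3, 2, 0)
  λ_12 → (0, 2, 4, 0)
  λ_13 → (1, 3, 2, 0)
  λ_14 → (0, 2, 3, 1)
  λ_15 → (1, 3, 3, 0)
  λ_16 → (1, 3, 3, 0)

Partition of {1..16} into 5 W_7-dot-orbits:

[[1, 2, 10, 14], [3, 5, 8, 12], [4, 11, 13], [6, 7, 9], [15, 16]]


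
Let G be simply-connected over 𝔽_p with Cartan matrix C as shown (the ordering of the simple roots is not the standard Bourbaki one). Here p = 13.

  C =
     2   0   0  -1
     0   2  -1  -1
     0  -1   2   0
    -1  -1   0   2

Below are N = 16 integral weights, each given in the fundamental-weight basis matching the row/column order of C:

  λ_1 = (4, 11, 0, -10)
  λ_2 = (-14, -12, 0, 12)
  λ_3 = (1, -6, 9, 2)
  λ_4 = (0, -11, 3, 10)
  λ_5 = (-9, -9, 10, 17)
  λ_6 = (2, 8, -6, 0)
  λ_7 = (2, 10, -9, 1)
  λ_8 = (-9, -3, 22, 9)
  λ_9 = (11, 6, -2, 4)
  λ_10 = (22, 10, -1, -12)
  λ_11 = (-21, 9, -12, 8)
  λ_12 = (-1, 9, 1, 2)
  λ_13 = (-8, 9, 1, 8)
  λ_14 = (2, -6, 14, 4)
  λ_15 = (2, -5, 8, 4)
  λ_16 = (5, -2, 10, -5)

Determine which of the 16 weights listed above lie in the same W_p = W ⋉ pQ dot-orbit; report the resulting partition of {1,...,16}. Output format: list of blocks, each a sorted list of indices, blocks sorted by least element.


Dynkin diagram of C (from the 6 off-diagonal −1 entries): A_4.

W_13-reps of the 16 weights in Ā_13 (same 4-coord order as C):

  λ_1+ρ ↦ (4, 3, 1, 5)
  λ_2+ρ ↦ (2, 10, 0, 1)
  λ_3+ρ ↦ (0, 3, 5, 2)
  λ_4+ρ ↦ (1, 4, 6, 1)
  λ_5+ρ ↦ (0, 3, 5, 2)
  λ_6+ρ ↦ (3, 4, 5, 1)
  λ_7+ρ ↦ (0, 3, 5, 2)
  λ_8+ρ ↦ (0, 3, 5, 2)
  λ_9+ρ ↦ (1, 4, 6, 1)
  λ_10+ρ ↦ (2, 10, 0, 1)
  λ_11+ρ ↦ (1, 4, 6, 1)
  λ_12+ρ ↦ (2, 10, 0, 1)
  λ_13+ρ ↦ (1, 4, 6, 1)
  λ_14+ρ ↦ (0, 3, 5, 2)
  λ_15+ρ ↦ (3, 4, 5, 1)
  λ_16+ρ ↦ (1, 4, 6, 1)

The 16 indices split into 5 linkage classes (same alcove rep ⇔ same W_13-dot-orbit):

[[1], [2, 10, 12], [3, 5, 7, 8, 14], [4, 9, 11, 13, 16], [6, 15]]
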